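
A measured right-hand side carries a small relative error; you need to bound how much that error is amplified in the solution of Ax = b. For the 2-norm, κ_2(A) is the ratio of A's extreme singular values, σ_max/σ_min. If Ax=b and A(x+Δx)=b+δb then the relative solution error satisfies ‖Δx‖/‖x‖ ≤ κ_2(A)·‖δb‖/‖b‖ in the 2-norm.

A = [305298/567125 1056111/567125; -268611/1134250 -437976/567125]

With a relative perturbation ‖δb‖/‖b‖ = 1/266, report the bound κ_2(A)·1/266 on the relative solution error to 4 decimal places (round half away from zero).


0.6560

AᵀA = [2633013873/7612562500 2255924034/1903140625; 2255924034/1903140625 7734872313/1903140625]; tr = 10743201/2436020, det = 194481/304502500
eigenvalues of AᵀA: λ = (tr ± √(tr²−4·det))/2 = 441/100, 441/3045025
σ_max=√(441/100)=(21/10), σ_min=√(441/3045025)=(21/1745) → κ = 174.5000
κ_2(A)·‖δb‖/‖b‖ = 0.6560


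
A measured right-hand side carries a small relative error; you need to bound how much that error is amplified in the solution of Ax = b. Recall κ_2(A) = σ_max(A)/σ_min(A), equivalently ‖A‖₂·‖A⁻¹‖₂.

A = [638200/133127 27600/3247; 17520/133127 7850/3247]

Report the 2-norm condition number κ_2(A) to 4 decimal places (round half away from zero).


9.5500

AᵀA = [242478400/10543009 432972000/10543009; 432972000/10543009 823382500/10543009]; tr = 3688100/36481, det = 4000000/36481
char-poly roots: 100 and 40000/36481
σ_max=√100=10, σ_min=√(40000/36481)=(200/191) → κ = 9.5500


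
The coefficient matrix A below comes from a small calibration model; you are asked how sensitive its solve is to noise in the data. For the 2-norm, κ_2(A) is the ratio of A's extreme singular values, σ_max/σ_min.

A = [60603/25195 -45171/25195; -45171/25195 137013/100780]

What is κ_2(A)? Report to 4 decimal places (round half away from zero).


AᵀA = [228525714/25391521 -685560267/101566084; -685560267/101566084 2056770801/406264336]; tr = 5713182225/406264336, det = 1265625/406264336
char-poly roots: 225/16 and 5625/25391521
so κ_2 = √((225/16) / (5625/25391521)) = 251.9500

251.9500


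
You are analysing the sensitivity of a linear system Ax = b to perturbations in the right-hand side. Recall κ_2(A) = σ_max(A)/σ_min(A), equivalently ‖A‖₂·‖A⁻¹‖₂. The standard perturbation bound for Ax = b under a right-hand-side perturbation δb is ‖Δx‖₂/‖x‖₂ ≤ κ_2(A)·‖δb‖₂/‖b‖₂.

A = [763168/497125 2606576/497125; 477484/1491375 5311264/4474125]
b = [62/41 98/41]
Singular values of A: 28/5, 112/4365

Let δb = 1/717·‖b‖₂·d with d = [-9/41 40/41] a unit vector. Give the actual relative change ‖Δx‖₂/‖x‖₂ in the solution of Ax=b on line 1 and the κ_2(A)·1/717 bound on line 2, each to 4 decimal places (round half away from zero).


0.0020
0.3044

from the listed singular values, σ₁ = 28/5, σ_n = 112/4365
condition number: (28/5) ÷ (112/4365) = 218.2500
κ_2(A)·‖δb‖/‖b‖ = 0.3044
solve Ax = b  →  x = [-74.7286 22.1679]
‖b‖ = 2.8284, ‖x‖ = 77.9472
δb = ε·‖b‖·d = [-0.0009 0.0038]; solving A·Δx = δb gives ‖Δx‖ = 0.1537
relative error = 0.0020
realised/bound (from unrounded values) ≈ 0.0065


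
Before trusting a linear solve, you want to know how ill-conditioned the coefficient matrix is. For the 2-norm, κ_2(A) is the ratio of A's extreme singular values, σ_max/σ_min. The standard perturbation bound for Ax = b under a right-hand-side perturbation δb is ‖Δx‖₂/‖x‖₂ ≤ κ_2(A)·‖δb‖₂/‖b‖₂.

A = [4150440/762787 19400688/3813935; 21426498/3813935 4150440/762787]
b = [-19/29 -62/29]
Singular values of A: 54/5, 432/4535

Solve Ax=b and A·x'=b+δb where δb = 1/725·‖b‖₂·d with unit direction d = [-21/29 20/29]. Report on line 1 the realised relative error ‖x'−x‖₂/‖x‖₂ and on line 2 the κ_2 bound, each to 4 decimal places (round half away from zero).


σ_max = 54/5, σ_min = 432/4535
κ_2(A) = (54/5) / (432/4535) = 113.3750
bound on ‖Δx‖/‖x‖: κ·ε = 113.3750·1/725 = 0.1564
solve Ax = b  →  x = [7.1057 -7.7295]
2-norm of b is 2.2361; of x, 10.4993
with δb = [-0.0022 0.0021], A·Δx = δb → ‖Δx‖ = 0.0324
dividing the unrounded norms, ‖Δx‖/‖x‖ = 0.0031
so the bound overstates the realised error by a factor of ≈ 50.7107 (computed from the unrounded values)

0.0031
0.1564


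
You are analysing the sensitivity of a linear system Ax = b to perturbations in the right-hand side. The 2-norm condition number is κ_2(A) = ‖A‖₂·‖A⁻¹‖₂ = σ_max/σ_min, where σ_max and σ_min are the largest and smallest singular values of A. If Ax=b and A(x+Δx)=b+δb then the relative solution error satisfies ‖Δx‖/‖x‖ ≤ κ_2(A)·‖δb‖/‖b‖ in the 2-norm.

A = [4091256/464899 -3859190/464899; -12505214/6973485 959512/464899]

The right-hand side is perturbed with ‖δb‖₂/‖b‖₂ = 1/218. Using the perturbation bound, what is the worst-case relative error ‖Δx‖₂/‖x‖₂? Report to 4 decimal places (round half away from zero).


0.2152

M = AᵀA = [2333441344516/28928907225 -148026720128/1928593815; -148026720128/1928593815 9407501924/128572921]. tr(M)=5291473576/34398225, det(M)=14776336/1375929
solving λ² − 5291473576/34398225·λ + 14776336/1375929 = 0 gives λ = 3844/25, 96100/1375929
so κ_2 = √((3844/25) / (96100/1375929)) = 46.9200
perturbation bound = 46.9200·1/218 = 0.2152


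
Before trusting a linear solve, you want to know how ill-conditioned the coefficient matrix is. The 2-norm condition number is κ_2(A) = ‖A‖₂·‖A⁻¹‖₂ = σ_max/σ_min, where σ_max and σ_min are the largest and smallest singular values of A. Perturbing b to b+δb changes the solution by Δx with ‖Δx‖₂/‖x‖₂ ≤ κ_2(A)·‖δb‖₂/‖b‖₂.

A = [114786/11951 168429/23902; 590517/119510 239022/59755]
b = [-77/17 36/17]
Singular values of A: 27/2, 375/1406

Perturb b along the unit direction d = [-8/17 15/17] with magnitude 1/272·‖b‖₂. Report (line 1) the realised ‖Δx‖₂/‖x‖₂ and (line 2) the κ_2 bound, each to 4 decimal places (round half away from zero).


0.0046
0.1861

σ_max = 27/2, σ_min = 375/1406
κ = σ_max/σ_min = (27/2)/(375/1406) = 50.6160
perturbation bound = 50.6160·1/272 = 0.1861
solve Ax = b  →  x = [-9.1762 11.8645]
‖b‖₂ = 5.0000 and ‖x‖₂ = 14.9990
with δb = [-0.0087 0.0162], A·Δx = δb → ‖Δx‖ = 0.0689
realised ‖Δx‖/‖x‖ = 0.0046
tightness: 0.0046 against a bound of 0.1861 (unrounded ratio ≈ 0.0247)


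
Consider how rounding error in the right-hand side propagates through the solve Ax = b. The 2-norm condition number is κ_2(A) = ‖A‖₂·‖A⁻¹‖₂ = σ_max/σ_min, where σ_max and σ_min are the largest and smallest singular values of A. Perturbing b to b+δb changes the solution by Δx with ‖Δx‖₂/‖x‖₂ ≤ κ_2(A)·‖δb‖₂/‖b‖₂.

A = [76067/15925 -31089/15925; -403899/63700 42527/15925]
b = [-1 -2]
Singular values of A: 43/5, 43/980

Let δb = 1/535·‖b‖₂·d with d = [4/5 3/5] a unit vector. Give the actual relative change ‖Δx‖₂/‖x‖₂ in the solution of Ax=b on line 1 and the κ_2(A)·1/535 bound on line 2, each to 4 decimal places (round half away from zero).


0.0021
0.3664

σ_max = 43/5, σ_min = 43/980
κ_2(A) = (43/5) / (43/980) = 196.0000
κ_2(A)·‖δb‖/‖b‖ = 0.3664
solve Ax = b  →  x = [-17.4240 -42.1199]
2-norm of b is 2.2361; of x, 45.5815
re-solving with b+δb shifts x by Δx of norm 0.0953
relative error = 0.0021
so the bound overstates the realised error by a factor of ≈ 175.3083 (computed from the unrounded values)


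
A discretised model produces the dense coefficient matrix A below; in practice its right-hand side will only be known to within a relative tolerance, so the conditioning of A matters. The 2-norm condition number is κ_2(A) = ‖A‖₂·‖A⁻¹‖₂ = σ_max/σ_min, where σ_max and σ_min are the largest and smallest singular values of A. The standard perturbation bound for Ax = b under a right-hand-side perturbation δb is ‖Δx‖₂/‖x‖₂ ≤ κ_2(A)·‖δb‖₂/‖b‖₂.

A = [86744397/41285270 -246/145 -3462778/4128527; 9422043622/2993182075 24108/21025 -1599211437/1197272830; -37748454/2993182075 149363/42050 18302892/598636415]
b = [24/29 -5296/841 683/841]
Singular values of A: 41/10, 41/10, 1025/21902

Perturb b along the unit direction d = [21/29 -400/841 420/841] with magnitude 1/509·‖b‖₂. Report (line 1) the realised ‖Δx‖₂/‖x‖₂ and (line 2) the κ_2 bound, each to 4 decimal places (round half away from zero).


σ_max = 41/10, σ_min = 1025/21902
condition number: (41/10) ÷ (1025/21902) = 87.6080
κ_2(A)·‖δb‖/‖b‖ = 0.1721
solve Ax = b  →  x = [31.7929 -0.3415 79.3468]
‖b‖ = 6.4031, ‖x‖ = 85.4799
δb = ε·‖b‖·d = [0.0091 -0.0060 0.0063]; solving A·Δx = δb gives ‖Δx‖ = 0.2688
dividing the unrounded norms, ‖Δx‖/‖x‖ = 0.0031
so the bound overstates the realised error by a factor of ≈ 54.7339 (computed from the unrounded values)

0.0031
0.1721


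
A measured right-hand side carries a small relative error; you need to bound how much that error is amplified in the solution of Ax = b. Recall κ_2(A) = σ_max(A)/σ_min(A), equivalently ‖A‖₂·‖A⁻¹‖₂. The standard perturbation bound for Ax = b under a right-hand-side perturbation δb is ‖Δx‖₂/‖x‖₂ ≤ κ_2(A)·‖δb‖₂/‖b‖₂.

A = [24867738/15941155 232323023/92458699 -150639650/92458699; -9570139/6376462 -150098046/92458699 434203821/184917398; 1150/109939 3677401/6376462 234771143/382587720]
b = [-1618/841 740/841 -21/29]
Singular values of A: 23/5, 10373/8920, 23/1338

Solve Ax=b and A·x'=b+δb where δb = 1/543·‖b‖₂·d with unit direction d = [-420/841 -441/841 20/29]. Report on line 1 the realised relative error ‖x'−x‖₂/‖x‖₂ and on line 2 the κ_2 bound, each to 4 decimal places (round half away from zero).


σ_max = 23/5, σ_min = 23/1338
κ_2(A) = (23/5) / (23/1338) = 267.6000
bound on ‖Δx‖/‖x‖: κ·ε = 267.6000·1/543 = 0.4928
solve Ax = b  →  x = [-0.2046 -0.8709 -0.3581]
‖b‖ = 2.2361, ‖x‖ = 0.9636
Δx = A⁻¹·δb where δb = 1/543·2.2361·d; ‖Δx‖ = 0.2396
realised ‖Δx‖/‖x‖ = 0.2486
so the bound overstates the realised error by a factor of ≈ 1.9823 (computed from the unrounded values)

0.2486
0.4928


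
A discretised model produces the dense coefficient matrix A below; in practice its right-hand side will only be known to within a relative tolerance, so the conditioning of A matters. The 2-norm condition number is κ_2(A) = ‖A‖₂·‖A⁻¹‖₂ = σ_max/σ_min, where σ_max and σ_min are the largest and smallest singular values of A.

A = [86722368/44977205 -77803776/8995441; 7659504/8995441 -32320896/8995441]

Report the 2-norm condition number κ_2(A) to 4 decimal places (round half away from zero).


M = AᵀA = [53180290826496/11970112246225 -47249336420352/2394022449245; -47249336420352/2394022449245 42000401645568/478804489849]. tr(M)=656270274816/7120828225, det(M)=1358954496/7120828225
eigenvalues of AᵀA: λ = (tr ± √(tr²−4·det))/2 = 2304/25, 589824/284833129
so κ_2 = √((2304/25) / (589824/284833129)) = 210.9625

210.9625


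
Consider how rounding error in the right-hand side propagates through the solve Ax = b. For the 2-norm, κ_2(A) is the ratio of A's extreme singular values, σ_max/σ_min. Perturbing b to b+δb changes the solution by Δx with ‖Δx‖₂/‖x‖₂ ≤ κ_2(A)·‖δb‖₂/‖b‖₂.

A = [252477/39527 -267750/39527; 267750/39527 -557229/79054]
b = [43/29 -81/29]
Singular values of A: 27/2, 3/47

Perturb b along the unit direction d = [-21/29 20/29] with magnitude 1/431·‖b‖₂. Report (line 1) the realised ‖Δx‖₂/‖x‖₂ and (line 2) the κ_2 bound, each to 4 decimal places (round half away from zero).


largest singular value 27/2, smallest 3/47
κ = σ_max/σ_min = (27/2)/(3/47) = 211.5000
κ_2(A)·‖δb‖/‖b‖ = 0.4907
solve Ax = b  →  x = [-34.0856 -32.3602]
‖b‖ = 3.1623, ‖x‖ = 47.0001
Δx = A⁻¹·δb where δb = 1/431·3.1623·d; ‖Δx‖ = 0.1149
realised ‖Δx‖/‖x‖ = 0.0024
so the bound overstates the realised error by a factor of ≈ 200.6468 (computed from the unrounded values)

0.0024
0.4907


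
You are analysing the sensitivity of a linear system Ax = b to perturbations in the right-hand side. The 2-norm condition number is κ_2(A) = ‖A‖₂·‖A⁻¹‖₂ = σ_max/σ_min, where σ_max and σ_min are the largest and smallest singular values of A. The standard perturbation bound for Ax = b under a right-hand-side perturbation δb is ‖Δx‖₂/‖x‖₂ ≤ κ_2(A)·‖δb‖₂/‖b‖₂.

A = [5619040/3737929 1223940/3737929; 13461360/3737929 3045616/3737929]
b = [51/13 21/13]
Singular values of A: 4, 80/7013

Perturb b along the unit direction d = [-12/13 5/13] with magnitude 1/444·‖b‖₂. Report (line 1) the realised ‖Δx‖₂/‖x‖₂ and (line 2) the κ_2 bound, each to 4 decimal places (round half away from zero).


largest singular value 4, smallest 80/7013
κ_2(A) = 4 / (80/7013) = 350.6500
κ_2(A)·‖δb‖/‖b‖ = 0.7898
solve Ax = b  →  x = [58.4607 -256.4085]
‖b‖ = 4.2426, ‖x‖ = 262.9886
with δb = [-0.0088 0.0037], A·Δx = δb → ‖Δx‖ = 0.8377
dividing the unrounded norms, ‖Δx‖/‖x‖ = 0.0032
so the bound overstates the realised error by a factor of ≈ 247.9480 (computed from the unrounded values)

0.0032
0.7898


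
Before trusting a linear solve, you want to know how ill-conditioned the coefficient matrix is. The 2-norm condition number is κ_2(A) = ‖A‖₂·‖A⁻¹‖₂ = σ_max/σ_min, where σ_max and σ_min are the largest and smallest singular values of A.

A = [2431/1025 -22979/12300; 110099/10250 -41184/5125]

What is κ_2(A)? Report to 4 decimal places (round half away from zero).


AᵀA = [7562621/62500 -17015141/187500; -17015141/187500 153148369/2250000]; tr = 17016109/90000, det = 14641/14400
eigenvalues of AᵀA: λ = (tr ± √(tr²−4·det))/2 = 3025/16, 121/22500
κ = σ_max/σ_min = (55/4)/(11/150) = 187.5000

187.5000


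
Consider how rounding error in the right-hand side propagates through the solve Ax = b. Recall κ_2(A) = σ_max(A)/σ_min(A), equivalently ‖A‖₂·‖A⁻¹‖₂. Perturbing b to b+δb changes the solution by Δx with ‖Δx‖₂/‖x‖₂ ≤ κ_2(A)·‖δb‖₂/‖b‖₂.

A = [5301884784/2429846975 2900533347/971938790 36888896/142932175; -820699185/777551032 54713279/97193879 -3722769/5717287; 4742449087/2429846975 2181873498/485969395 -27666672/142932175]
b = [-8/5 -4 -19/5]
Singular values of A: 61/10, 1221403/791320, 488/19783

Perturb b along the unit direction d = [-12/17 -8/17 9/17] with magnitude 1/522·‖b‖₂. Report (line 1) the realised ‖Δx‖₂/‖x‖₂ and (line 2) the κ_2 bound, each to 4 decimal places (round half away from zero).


0.0110
0.4737

from the listed singular values, σ₁ = 61/10, σ_n = 488/19783
κ_2(A) = (61/10) / (488/19783) = 247.2875
worst-case relative error ≤ 247.2875 × 1/522 = 0.4737
solve Ax = b  →  x = [-15.1237 7.3228 36.9892]
‖b‖₂ = 5.7446 and ‖x‖₂ = 40.6270
re-solving with b+δb shifts x by Δx of norm 0.4461
dividing the unrounded norms, ‖Δx‖/‖x‖ = 0.0110
realised/bound (from unrounded values) ≈ 0.0232


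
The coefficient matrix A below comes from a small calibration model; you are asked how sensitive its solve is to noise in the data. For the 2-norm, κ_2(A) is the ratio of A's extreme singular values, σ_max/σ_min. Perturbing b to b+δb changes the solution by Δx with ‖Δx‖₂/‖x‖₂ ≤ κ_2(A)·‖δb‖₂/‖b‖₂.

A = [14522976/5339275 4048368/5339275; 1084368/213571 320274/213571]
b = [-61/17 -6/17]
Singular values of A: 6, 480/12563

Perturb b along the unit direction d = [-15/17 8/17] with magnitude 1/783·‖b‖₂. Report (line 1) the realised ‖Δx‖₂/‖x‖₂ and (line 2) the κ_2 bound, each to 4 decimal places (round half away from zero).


from the listed singular values, σ₁ = 6, σ_n = 480/12563
κ_2(A) = 6 / (480/12563) = 157.0375
worst-case relative error ≤ 157.0375 × 1/783 = 0.2006
solve Ax = b  →  x = [-22.3053 75.2847]
‖b‖₂ = 3.6056 and ‖x‖₂ = 78.5195
Δx = A⁻¹·δb where δb = 1/783·3.6056·d; ‖Δx‖ = 0.1205
relative error = 0.0015
tightness: 0.0015 against a bound of 0.2006 (unrounded ratio ≈ 0.0077)

0.0015
0.2006


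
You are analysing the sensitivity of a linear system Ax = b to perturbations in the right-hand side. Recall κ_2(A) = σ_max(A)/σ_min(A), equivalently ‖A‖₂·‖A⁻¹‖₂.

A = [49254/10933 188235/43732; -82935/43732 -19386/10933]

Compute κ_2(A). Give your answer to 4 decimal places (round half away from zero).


form AᵀA = [270375849/11316496 16093350/707281; 16093350/707281 245239569/11316496] with trace 306549/6728 and determinant 6561/215296
char-poly roots: 729/16 and 9/13456
κ_2(A) = √(λ_max/λ_min) = √((729/16) / (9/13456)) = 261.0000

261.0000


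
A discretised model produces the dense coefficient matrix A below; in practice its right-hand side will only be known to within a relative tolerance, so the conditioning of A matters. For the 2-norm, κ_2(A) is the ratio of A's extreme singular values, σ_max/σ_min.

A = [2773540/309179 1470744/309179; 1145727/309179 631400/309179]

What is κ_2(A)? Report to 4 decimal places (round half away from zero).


174.8750

M = AᵀA = [53285292841/565631089 28417629240/565631089; 28417629240/565631089 15158306944/565631089]. tr(M)=236829065/1957201, det(M)=937024/1957201
λ_max, λ_min = (236829065/1957201 ± √56080670251534929/3830635754401)/2 = 121, 7744/1957201
κ_2(A) = √(λ_max/λ_min) = √(121 / (7744/1957201)) = 174.8750


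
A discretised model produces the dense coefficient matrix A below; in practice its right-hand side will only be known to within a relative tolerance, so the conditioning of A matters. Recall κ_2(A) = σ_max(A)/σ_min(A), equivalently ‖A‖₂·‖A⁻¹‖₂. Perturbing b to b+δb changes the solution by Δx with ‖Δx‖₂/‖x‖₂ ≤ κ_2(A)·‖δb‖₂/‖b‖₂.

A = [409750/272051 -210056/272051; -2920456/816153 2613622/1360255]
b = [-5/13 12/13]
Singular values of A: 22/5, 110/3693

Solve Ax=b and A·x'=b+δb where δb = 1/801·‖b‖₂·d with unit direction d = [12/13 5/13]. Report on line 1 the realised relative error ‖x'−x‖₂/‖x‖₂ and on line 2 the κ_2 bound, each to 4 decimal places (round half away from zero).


0.1844
0.1844

largest singular value 22/5, smallest 110/3693
condition number: (22/5) ÷ (110/3693) = 147.7200
κ_2(A)·‖δb‖/‖b‖ = 0.1844
solve Ax = b  →  x = [-0.2005 0.1070]
‖b‖ = 1.0000, ‖x‖ = 0.2273
re-solving with b+δb shifts x by Δx of norm 0.0419
realised ‖Δx‖/‖x‖ = 0.1844
so the bound is sharp here: realised error equals the bound


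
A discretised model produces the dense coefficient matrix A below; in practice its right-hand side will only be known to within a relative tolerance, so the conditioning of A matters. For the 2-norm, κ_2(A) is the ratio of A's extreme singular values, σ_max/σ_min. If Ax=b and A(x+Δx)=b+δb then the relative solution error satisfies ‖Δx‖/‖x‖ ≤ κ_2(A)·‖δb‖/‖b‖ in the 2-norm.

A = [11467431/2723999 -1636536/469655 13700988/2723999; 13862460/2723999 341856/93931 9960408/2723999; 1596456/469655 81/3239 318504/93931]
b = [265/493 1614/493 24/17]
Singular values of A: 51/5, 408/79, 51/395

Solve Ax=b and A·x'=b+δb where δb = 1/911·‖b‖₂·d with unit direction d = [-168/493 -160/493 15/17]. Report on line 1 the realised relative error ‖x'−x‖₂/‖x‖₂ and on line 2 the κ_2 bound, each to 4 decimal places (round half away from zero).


from the listed singular values, σ₁ = 51/5, σ_n = 51/395
condition number: (51/5) ÷ (51/395) = 79.0000
κ_2(A)·‖δb‖/‖b‖ = 0.0867
solve Ax = b  →  x = [0.2716 0.3778 0.1413]
‖b‖₂ = 3.6056 and ‖x‖₂ = 0.4863
with δb = [-0.0013 -0.0013 0.0035], A·Δx = δb → ‖Δx‖ = 0.0307
realised ‖Δx‖/‖x‖ = 0.0630
so the bound overstates the realised error by a factor of ≈ 1.3757 (computed from the unrounded values)

0.0630
0.0867


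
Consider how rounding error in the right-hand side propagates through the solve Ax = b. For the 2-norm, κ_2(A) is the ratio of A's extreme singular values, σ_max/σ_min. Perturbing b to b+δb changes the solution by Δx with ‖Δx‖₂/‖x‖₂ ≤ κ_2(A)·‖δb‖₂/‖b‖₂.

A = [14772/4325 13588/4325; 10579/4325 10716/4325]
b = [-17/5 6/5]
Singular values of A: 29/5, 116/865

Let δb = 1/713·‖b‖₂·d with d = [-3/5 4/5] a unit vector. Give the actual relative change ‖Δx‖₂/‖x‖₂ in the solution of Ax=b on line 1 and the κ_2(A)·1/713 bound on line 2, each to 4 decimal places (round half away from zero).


0.0017
0.0607

largest singular value 29/5, smallest 116/865
condition number: (29/5) ÷ (116/865) = 43.2500
worst-case relative error ≤ 43.2500 × 1/713 = 0.0607
solve Ax = b  →  x = [-15.6778 15.9617]
‖b‖ = 3.6056, ‖x‖ = 22.3733
δb = ε·‖b‖·d = [-0.0030 0.0040]; solving A·Δx = δb gives ‖Δx‖ = 0.0377
dividing the unrounded norms, ‖Δx‖/‖x‖ = 0.0017
realised/bound (from unrounded values) ≈ 0.0278


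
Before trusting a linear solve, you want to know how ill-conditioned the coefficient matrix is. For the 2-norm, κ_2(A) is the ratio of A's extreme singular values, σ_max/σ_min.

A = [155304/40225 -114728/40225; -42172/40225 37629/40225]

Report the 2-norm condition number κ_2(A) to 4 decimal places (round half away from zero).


form AᵀA = [41436496/2588881 -31047372/2588881; -31047372/2588881 23325529/2588881] with trace 64762025/2588881 and determinant 1000000/2588881
solving λ² − 64762025/2588881·λ + 1000000/2588881 = 0 gives λ = 25, 40000/2588881
σ_max=√25=5, σ_min=√(40000/2588881)=(200/1609) → κ = 40.2250

40.2250


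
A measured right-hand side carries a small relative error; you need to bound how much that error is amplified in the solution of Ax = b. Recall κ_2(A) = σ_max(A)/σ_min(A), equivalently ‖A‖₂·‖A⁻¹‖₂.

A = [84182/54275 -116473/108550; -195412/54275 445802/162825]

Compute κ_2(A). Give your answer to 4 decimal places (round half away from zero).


62.6250

form AᵀA = [267884372/17430625 -602499737/52291875; -602499737/52291875 5426339233/627502500] with trace 120561413/5020020 and determinant 23059204/156875625
λ_max, λ_min = (120561413/5020020 ± √363005933085069169/630015020010000)/2 = 2401/100, 38416/6275025
σ_max=√(2401/100)=(49/10), σ_min=√(38416/6275025)=(196/2505) → κ = 62.6250


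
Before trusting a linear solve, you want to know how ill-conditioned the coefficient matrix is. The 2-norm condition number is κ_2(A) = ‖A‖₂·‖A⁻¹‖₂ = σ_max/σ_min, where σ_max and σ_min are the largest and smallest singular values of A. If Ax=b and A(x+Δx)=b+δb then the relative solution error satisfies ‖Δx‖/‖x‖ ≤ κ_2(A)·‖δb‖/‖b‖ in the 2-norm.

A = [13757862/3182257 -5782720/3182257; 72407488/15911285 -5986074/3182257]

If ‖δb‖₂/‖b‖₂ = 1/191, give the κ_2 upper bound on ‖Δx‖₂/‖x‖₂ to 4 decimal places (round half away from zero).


AᵀA = [11860658131684/301033282225 -988378002432/60206656445; -988378002432/60206656445 82369717636/12041331289]; tr = 82366278536/1781262025, det = 1336336/71250481
solving λ² − 82366278536/1781262025·λ + 1336336/71250481 = 0 gives λ = 1156/25, 28900/71250481
κ_2(A) = √(λ_max/λ_min) = √((1156/25) / (28900/71250481)) = 337.6400
κ_2(A)·‖δb‖/‖b‖ = 1.7677

1.7677


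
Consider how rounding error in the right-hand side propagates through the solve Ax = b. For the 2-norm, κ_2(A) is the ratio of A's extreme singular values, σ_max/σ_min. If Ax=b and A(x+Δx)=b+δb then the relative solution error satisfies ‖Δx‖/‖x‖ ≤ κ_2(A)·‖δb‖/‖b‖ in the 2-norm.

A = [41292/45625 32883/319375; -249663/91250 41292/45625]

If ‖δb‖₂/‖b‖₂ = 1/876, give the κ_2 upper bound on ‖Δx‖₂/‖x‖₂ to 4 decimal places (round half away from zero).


M = AᵀA = [110642769/13322500 -55558386/23314375; -55558386/23314375 135404361/163200625]. tr(M)=9540981/1044484, det(M)=1265625/1044484
eigenvalues of AᵀA: λ = (tr ± √(tr²−4·det))/2 = 9, 140625/1044484
κ_2(A) = √(λ_max/λ_min) = √(9 / (140625/1044484)) = 8.1760
perturbation bound = 8.1760·1/876 = 0.0093

0.0093


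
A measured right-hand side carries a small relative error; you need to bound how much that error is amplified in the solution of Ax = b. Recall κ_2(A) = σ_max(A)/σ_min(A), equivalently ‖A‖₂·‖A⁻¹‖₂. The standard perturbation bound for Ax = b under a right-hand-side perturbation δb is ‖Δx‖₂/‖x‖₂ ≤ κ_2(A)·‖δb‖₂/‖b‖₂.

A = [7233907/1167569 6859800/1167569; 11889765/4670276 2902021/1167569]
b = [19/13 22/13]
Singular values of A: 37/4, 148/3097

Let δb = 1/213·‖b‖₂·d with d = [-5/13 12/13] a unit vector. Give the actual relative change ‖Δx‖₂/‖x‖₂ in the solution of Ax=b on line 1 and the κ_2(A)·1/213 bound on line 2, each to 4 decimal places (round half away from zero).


from the listed singular values, σ₁ = 37/4, σ_n = 148/3097
κ_2(A) = (37/4) / (148/3097) = 193.5625
worst-case relative error ≤ 193.5625 × 1/213 = 0.9087
solve Ax = b  →  x = [-14.2749 15.3022]
‖b‖ = 2.2361, ‖x‖ = 20.9268
re-solving with b+δb shifts x by Δx of norm 0.2197
relative error = 0.0105
realised/bound (from unrounded values) ≈ 0.0116

0.0105
0.9087


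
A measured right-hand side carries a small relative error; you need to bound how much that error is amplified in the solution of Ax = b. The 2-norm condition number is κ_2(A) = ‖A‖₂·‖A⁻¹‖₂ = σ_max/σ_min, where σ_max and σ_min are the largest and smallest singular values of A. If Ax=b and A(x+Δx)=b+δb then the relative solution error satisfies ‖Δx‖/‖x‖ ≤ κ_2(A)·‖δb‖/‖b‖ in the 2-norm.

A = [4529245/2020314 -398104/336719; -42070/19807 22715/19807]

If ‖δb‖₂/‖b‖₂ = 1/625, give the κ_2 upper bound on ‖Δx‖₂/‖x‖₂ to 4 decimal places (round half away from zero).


0.3278

AᵀA = [46287684625/4853351556 -2057167490/404445963; -2057167490/404445963 365758001/134815321]; tr = 205726549/16793604, det = 60025/16793604
char-poly roots: 49/4 and 1225/4198401
κ_2(A) = √(λ_max/λ_min) = √((49/4) / (1225/4198401)) = 204.9000
κ_2(A)·‖δb‖/‖b‖ = 0.3278


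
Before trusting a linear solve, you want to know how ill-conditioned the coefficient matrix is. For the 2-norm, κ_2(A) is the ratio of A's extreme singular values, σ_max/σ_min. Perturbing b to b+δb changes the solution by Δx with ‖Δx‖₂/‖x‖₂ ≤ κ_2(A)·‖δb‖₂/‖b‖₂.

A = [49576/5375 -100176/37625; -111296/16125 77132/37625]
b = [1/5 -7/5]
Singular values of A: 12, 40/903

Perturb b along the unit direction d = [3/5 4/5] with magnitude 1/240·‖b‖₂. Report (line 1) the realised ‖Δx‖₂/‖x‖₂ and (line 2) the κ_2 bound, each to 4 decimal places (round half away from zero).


σ_max = 12, σ_min = 40/903
κ_2(A) = 12 / (40/903) = 270.9000
perturbation bound = 270.9000·1/240 = 1.1288
solve Ax = b  →  x = [-6.2410 -21.6953]
‖b‖₂ = 1.4142 and ‖x‖₂ = 22.5752
Δx = A⁻¹·δb where δb = 1/240·1.4142·d; ‖Δx‖ = 0.1330
relative error = 0.0059
tightness: 0.0059 against a bound of 1.1288 (unrounded ratio ≈ 0.0052)

0.0059
1.1288


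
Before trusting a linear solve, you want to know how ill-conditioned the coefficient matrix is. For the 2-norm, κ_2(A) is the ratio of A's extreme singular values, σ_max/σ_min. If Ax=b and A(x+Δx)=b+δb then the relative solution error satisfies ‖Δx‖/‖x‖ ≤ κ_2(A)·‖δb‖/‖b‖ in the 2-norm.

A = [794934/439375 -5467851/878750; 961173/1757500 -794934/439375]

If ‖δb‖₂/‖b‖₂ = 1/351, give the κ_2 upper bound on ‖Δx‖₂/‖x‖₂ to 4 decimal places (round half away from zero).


1.0014

M = AᵀA = [3531063861/988418000 -1513156869/123552250; -1513156869/123552250 10376023941/247104500]. tr(M)=360281277/7907344, det(M)=531441/31629376
λ_max, λ_min = (360281277/7907344 ± √129798396269948025/62526089134336)/2 = 729/16, 729/1976836
κ_2(A) = √(λ_max/λ_min) = √((729/16) / (729/1976836)) = 351.5000
κ_2(A)·‖δb‖/‖b‖ = 1.0014


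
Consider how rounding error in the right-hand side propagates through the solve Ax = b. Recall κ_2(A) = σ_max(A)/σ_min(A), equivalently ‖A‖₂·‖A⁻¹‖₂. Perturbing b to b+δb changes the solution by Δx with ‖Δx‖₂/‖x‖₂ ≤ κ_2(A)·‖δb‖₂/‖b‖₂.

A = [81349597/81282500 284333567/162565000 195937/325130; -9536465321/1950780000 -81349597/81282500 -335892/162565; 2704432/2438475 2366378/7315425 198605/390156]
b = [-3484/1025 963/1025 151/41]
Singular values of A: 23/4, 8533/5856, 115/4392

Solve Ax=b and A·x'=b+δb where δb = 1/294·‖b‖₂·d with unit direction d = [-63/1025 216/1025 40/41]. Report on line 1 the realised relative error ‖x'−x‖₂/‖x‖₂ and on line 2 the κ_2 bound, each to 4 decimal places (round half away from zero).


largest singular value 23/4, smallest 115/4392
κ_2(A) = (23/4) / (115/4392) = 219.6000
bound on ‖Δx‖/‖x‖: κ·ε = 219.6000·1/294 = 0.7469
solve Ax = b  →  x = [-55.9833 -18.4731 140.9472]
‖b‖ = 5.0990, ‖x‖ = 152.7792
Δx = A⁻¹·δb where δb = 1/294·5.0990·d; ‖Δx‖ = 0.6624
realised ‖Δx‖/‖x‖ = 0.0043
realised/bound (from unrounded values) ≈ 0.0058

0.0043
0.7469


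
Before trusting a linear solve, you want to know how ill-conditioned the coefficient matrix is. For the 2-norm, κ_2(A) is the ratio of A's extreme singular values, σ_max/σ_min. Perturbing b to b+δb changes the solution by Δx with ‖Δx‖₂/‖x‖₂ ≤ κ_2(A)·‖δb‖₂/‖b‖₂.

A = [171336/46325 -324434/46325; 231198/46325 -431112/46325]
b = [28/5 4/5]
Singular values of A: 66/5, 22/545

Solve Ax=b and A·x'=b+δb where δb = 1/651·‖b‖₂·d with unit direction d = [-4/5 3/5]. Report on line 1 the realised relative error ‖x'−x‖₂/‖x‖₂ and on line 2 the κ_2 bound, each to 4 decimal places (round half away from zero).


0.0022
0.5023

σ_max = 66/5, σ_min = 22/545
condition number: (66/5) ÷ (22/545) = 327.0000
perturbation bound = 327.0000·1/651 = 0.5023
solve Ax = b  →  x = [-87.2906 -46.8984]
‖b‖ = 5.6569, ‖x‖ = 99.0914
Δx = A⁻¹·δb where δb = 1/651·5.6569·d; ‖Δx‖ = 0.2153
realised ‖Δx‖/‖x‖ = 0.0022
so the bound overstates the realised error by a factor of ≈ 231.2250 (computed from the unrounded values)


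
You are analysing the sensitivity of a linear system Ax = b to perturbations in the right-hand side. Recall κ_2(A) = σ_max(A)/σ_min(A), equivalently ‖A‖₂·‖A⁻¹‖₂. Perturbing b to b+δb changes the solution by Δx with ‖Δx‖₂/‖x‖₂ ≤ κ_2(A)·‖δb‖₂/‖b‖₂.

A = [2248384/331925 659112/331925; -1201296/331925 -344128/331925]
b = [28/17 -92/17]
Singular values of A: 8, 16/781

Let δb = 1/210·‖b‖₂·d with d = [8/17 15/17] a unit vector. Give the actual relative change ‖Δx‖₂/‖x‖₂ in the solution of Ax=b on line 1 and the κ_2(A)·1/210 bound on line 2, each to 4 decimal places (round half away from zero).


0.0067
1.8595

largest singular value 8, smallest 16/781
κ = σ_max/σ_min = 8/(16/781) = 390.5000
worst-case relative error ≤ 390.5000 × 1/210 = 1.8595
solve Ax = b  →  x = [55.1500 -187.3000]
2-norm of b is 5.6569; of x, 195.2506
δb = ε·‖b‖·d = [0.0127 0.0238]; solving A·Δx = δb gives ‖Δx‖ = 1.3149
realised ‖Δx‖/‖x‖ = 0.0067
tightness: 0.0067 against a bound of 1.8595 (unrounded ratio ≈ 0.0036)


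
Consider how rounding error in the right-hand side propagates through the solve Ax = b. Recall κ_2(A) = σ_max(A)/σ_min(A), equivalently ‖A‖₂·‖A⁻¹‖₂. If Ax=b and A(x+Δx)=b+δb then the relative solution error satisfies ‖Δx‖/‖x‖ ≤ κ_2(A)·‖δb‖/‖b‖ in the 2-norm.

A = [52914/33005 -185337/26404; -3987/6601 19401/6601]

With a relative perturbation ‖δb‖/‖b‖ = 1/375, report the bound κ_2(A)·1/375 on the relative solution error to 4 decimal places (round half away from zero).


M = AᵀA = [3197295621/1089330025 -5676978879/435732010; -5676978879/435732010 40372184385/697171216]. tr(M)=630851481/10368400, det(M)=2313441/10368400
solving λ² − 630851481/10368400·λ + 2313441/10368400 = 0 gives λ = 1521/25, 1521/414736
κ = σ_max/σ_min = (39/5)/(39/644) = 128.8000
worst-case relative error ≤ 128.8000 × 1/375 = 0.3435

0.3435


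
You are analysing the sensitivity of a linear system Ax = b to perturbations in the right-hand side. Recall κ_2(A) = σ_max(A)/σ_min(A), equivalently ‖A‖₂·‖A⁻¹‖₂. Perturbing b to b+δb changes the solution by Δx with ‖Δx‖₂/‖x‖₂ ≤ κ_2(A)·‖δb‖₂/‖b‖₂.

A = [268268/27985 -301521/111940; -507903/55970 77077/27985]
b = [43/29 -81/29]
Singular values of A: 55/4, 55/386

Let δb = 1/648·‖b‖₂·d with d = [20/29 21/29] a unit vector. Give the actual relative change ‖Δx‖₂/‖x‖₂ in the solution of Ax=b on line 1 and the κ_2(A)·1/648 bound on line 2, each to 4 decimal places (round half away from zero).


0.0049
0.1489

largest singular value 55/4, smallest 55/386
condition number: (55/4) ÷ (55/386) = 96.5000
worst-case relative error ≤ 96.5000 × 1/648 = 0.1489
solve Ax = b  →  x = [-1.7556 -6.7985]
‖b‖ = 3.1623, ‖x‖ = 7.0216
δb = ε·‖b‖·d = [0.0034 0.0035]; solving A·Δx = δb gives ‖Δx‖ = 0.0342
relative error = 0.0049
tightness: 0.0049 against a bound of 0.1489 (unrounded ratio ≈ 0.0328)


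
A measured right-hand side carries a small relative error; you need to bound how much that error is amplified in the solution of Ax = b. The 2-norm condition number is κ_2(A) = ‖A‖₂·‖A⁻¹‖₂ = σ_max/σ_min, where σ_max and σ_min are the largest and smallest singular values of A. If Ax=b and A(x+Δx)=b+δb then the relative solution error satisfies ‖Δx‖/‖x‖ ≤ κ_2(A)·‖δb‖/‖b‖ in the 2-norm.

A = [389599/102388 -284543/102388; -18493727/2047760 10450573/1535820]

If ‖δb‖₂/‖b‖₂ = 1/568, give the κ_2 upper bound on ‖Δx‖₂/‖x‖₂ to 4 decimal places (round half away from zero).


0.3328

form AᵀA = [2383034856041/24812550400 -1340398488359/18609412800; -1340398488359/18609412800 377016383933/6978529800] with trace 1340473519609/8932518144 and determinant 90075015625/142920290304
solving λ² − 1340473519609/8932518144·λ + 90075015625/142920290304 = 0 gives λ = 2401/16, 37515625/8932518144
σ_max=√(2401/16)=(49/4), σ_min=√(37515625/8932518144)=(6125/94512) → κ = 189.0240
worst-case relative error ≤ 189.0240 × 1/568 = 0.3328


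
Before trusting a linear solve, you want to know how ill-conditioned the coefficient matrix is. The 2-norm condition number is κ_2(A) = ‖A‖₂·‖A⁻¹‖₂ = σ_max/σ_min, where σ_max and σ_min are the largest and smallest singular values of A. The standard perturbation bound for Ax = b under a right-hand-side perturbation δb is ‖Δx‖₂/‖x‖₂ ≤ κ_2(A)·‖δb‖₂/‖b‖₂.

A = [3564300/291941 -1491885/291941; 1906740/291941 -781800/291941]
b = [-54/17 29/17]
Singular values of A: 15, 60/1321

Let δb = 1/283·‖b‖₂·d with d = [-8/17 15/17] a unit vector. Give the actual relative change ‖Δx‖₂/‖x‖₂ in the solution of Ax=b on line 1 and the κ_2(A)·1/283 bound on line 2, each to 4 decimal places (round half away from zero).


largest singular value 15, smallest 60/1321
κ = σ_max/σ_min = 15/(60/1321) = 330.2500
perturbation bound = 330.2500·1/283 = 1.1670
solve Ax = b  →  x = [25.2808 61.0205]
2-norm of b is 3.6056; of x, 66.0501
re-solving with b+δb shifts x by Δx of norm 0.2805
realised ‖Δx‖/‖x‖ = 0.0042
so the bound overstates the realised error by a factor of ≈ 274.7852 (computed from the unrounded values)

0.0042
1.1670


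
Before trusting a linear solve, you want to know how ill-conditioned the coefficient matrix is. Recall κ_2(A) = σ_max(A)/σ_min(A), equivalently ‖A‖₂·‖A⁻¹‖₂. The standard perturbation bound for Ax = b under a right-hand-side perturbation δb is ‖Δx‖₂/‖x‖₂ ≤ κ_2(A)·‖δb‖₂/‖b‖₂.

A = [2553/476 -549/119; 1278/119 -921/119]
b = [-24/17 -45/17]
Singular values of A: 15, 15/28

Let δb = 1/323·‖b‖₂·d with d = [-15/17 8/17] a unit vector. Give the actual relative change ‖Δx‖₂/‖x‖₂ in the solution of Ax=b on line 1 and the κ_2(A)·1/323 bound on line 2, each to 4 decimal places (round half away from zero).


0.0867
0.0867

σ_max = 15, σ_min = 15/28
κ = σ_max/σ_min = 15/(15/28) = 28.0000
κ_2(A)·‖δb‖/‖b‖ = 0.0867
solve Ax = b  →  x = [-0.1600 0.1200]
‖b‖₂ = 3.0000 and ‖x‖₂ = 0.2000
with δb = [-0.0082 0.0044], A·Δx = δb → ‖Δx‖ = 0.0173
realised ‖Δx‖/‖x‖ = 0.0867
realised/bound = 1 exactly: the bound is attained for this b and d


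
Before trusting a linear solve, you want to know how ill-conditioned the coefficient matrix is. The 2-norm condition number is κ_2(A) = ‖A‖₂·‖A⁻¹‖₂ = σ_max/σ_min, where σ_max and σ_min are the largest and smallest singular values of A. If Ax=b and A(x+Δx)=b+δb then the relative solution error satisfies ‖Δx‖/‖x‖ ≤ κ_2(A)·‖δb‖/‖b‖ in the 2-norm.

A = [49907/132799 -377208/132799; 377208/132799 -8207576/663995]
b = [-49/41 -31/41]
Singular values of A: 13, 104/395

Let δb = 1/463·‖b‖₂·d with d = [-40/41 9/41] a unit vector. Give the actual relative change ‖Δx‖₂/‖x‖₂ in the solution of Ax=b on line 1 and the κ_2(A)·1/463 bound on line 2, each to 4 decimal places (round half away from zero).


0.0031
0.1066

largest singular value 13, smallest 104/395
condition number: 13 ÷ (104/395) = 49.3750
bound on ‖Δx‖/‖x‖: κ·ε = 49.3750·1/463 = 0.1066
solve Ax = b  →  x = [3.6886 0.9088]
‖b‖ = 1.4142, ‖x‖ = 3.7989
δb = ε·‖b‖·d = [-0.0030 0.0007]; solving A·Δx = δb gives ‖Δx‖ = 0.0116
realised ‖Δx‖/‖x‖ = 0.0031
so the bound overstates the realised error by a factor of ≈ 34.9206 (computed from the unrounded values)


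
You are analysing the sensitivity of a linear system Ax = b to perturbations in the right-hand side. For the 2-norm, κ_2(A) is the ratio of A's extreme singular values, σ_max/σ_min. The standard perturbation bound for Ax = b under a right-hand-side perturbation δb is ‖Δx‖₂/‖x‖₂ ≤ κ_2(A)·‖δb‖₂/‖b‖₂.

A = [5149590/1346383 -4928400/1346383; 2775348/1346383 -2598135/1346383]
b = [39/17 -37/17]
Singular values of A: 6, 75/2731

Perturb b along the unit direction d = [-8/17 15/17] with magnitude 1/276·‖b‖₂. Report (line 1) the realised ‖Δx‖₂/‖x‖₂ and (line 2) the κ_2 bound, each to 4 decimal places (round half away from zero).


σ_max = 6, σ_min = 75/2731
κ_2(A) = 6 / (75/2731) = 218.4800
worst-case relative error ≤ 218.4800 × 1/276 = 0.7916
solve Ax = b  →  x = [-75.2172 -79.2198]
‖b‖₂ = 3.1623 and ‖x‖₂ = 109.2401
Δx = A⁻¹·δb where δb = 1/276·3.1623·d; ‖Δx‖ = 0.4172
relative error = 0.0038
so the bound overstates the realised error by a factor of ≈ 207.2686 (computed from the unrounded values)

0.0038
0.7916


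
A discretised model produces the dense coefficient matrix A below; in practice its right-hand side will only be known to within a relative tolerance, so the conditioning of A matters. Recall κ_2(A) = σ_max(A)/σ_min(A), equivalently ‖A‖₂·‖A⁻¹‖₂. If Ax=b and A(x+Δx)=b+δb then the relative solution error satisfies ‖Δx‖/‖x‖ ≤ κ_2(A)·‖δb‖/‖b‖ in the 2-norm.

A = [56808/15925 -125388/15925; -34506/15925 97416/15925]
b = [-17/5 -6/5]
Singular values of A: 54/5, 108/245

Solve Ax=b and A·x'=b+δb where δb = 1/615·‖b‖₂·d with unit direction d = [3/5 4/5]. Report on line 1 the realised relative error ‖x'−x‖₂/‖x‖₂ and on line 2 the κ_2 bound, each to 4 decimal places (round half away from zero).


0.0020
0.0398

from the listed singular values, σ₁ = 54/5, σ_n = 108/245
condition number: (54/5) ÷ (108/245) = 24.5000
perturbation bound = 24.5000·1/615 = 0.0398
solve Ax = b  →  x = [-6.3533 -2.4466]
‖b‖ = 3.6056, ‖x‖ = 6.8081
Δx = A⁻¹·δb where δb = 1/615·3.6056·d; ‖Δx‖ = 0.0133
relative error = 0.0020
realised/bound (from unrounded values) ≈ 0.0490
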